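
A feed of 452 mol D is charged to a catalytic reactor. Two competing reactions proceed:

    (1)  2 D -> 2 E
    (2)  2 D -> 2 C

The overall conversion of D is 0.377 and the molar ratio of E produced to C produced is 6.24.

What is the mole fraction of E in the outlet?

0.325

Conversion of D: D consumed = 0.377 × 452 = 170.4 mol = 2ξ₁ + 2ξ₂.
Selectivity: 2ξ₁ / (2ξ₂) = 6.24 → ξ₁ = 6.24 ξ₂.
Substitute: (2·6.24 + 2) ξ₂ = 170.4 → ξ₂ = 11.77 mol, ξ₁ = 73.43 mol.
Outlet amounts (n = n₀ + Σ ν·ξ):
  D: 452 − 2(73.43) − 2(11.77) = 281.6
  E: 0 + 2(73.43) = 146.9
  C: 0 + 2(11.77) = 23.54
Total out = 452 mol; y_E = 146.9 / 452 = 0.3249.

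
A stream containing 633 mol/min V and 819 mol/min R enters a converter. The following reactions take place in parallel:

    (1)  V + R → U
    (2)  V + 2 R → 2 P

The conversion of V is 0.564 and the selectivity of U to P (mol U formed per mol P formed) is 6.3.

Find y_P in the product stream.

0.0479

Conversion of V: V consumed = 0.564 × 633 = 357 mol/min = 1ξ₁ + 1ξ₂.
Selectivity: 1ξ₁ / (2ξ₂) = 6.3 → ξ₁ = 12.6 ξ₂.
Substitute: (1·12.6 + 1) ξ₂ = 357 → ξ₂ = 26.25 mol/min, ξ₁ = 330.8 mol/min.
Outlet amounts (n = n₀ + Σ ν·ξ):
  V: 633 − 1(330.8) − 1(26.25) = 276
  R: 819 − 1(330.8) − 2(26.25) = 435.7
  U: 0 + 1(330.8) = 330.8
  P: 0 + 2(26.25) = 52.5
Total out = 1095 mol/min; y_P = 52.5 / 1095 = 0.04795.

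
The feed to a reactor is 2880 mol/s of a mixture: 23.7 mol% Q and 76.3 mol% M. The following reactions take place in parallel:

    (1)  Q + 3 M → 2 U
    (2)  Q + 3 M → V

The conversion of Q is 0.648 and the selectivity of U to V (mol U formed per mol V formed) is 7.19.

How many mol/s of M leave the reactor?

Conversion of Q: Q consumed = 0.648 × 682.6 = 442.3 mol/s = 1ξ₁ + 1ξ₂.
Selectivity: 2ξ₁ / (1ξ₂) = 7.19 → ξ₁ = 3.595 ξ₂.
Substitute: (1·3.595 + 1) ξ₂ = 442.3 → ξ₂ = 96.26 mol/s, ξ₁ = 346 mol/s.
Outlet amounts (n = n₀ + Σ ν·ξ):
  Q: 682.6 − 1(346) − 1(96.26) = 240.3
  M: 2197 − 3(346) − 3(96.26) = 870.5
  U: 0 + 2(346) = 692.1
  V: 0 + 1(96.26) = 96.26

871 mol/s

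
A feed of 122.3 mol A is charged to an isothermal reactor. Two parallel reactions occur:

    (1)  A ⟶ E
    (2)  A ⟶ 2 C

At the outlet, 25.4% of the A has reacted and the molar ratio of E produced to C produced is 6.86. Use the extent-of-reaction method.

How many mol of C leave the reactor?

Conversion of A: A consumed = 0.254 × 122.3 = 31.06 mol = 1ξ₁ + 1ξ₂.
Selectivity: 1ξ₁ / (2ξ₂) = 6.86 → ξ₁ = 13.72 ξ₂.
Substitute: (1·13.72 + 1) ξ₂ = 31.06 → ξ₂ = 2.11 mol, ξ₁ = 28.95 mol.
Outlet amounts (n = n₀ + Σ ν·ξ):
  A: 122.3 − 1(28.95) − 1(2.11) = 91.24
  E: 0 + 1(28.95) = 28.95
  C: 0 + 2(2.11) = 4.221

4.22 mol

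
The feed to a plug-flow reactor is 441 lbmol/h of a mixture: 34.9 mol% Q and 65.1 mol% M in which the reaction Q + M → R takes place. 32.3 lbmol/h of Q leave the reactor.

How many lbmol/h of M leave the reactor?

165 lbmol/h

For Q: n = n₀ − 1ξ → 32.3 = 153.9 − 1ξ, giving ξ = 121.6 lbmol/h.
Outlet amounts (n = n₀ + ν ξ):
  Q: 153.9 − 1(121.6) = 32.3
  M: 287.1 − 1(121.6) = 165.5
  R: 0 + 1(121.6) = 121.6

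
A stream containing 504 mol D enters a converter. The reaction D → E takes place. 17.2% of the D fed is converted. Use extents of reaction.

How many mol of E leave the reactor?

86.7 mol

D reacted = 0.172 × 504 = 86.69 mol; ν_D = −1, so ξ = 86.69/1 = 86.69 mol.
Outlet amounts (n = n₀ + ν ξ):
  D: 504 − 1(86.69) = 417.3
  E: 0 + 1(86.69) = 86.69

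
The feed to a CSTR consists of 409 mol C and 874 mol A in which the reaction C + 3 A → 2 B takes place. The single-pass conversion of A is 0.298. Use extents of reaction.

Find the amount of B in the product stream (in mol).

174 mol

A reacted = 0.298 × 874 = 260.5 mol; ν_A = −3, so ξ = 260.5/3 = 86.82 mol.
Outlet amounts (n = n₀ + ν ξ):
  C: 409 − 1(86.82) = 322.2
  A: 874 − 3(86.82) = 613.5
  B: 0 + 2(86.82) = 173.6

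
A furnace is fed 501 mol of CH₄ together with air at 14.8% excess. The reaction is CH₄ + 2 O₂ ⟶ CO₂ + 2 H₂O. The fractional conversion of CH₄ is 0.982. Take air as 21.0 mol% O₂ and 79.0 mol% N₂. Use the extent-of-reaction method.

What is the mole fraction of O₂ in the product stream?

0.0278

Stoichiometric O₂ = 2 × 501 = 1002 mol; O₂ fed = 1002 × 1.148 = 1150 mol.
N₂ fed = 1150 × 79/21 = 4327 mol.
Fuel reacted = 0.982 × 501 → ξ = 492 mol.
Outlet (n = n₀ + ν ξ):
  CH₄: 501 − 1(492) = 9.018
  O₂: 1150 − 2(492) = 166.3
  N₂: 4327 (inert)
  CO₂: 0 + 1(492) = 492
  H₂O: 0 + 2(492) = 984
Total out = 5979 mol; y_O₂ = 166.3 / 5979 = 0.02782.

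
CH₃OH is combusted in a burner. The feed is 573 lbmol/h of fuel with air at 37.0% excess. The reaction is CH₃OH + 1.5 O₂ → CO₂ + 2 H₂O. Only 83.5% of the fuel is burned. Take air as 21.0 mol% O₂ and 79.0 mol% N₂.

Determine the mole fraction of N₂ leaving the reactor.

Stoichiometric O₂ = 1.5 × 573 = 859.5 lbmol/h; O₂ fed = 859.5 × 1.370 = 1178 lbmol/h.
N₂ fed = 1178 × 79/21 = 4430 lbmol/h.
Fuel reacted = 0.835 × 573 → ξ = 478.5 lbmol/h.
Outlet (n = n₀ + ν ξ):
  CH₃OH: 573 − 1(478.5) = 94.55
  O₂: 1178 − 1.5(478.5) = 459.8
  N₂: 4430 (inert)
  CO₂: 0 + 1(478.5) = 478.5
  H₂O: 0 + 2(478.5) = 956.9
Total out = 6419 lbmol/h; y_N₂ = 4430 / 6419 = 0.69.

0.69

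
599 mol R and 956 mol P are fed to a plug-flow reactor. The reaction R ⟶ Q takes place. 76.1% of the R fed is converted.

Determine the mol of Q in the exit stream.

456 mol

R reacted = 0.761 × 599 = 455.8 mol; ν_R = −1, so ξ = 455.8/1 = 455.8 mol.
Outlet amounts (n = n₀ + ν ξ):
  R: 599 − 1(455.8) = 143.2
  Q: 0 + 1(455.8) = 455.8
  P: 956 (inert)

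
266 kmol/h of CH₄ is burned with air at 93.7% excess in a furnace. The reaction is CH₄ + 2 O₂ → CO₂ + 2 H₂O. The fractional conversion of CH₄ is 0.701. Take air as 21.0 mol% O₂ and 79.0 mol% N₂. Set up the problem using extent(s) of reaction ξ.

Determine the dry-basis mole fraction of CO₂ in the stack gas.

0.0388

Stoichiometric O₂ = 2 × 266 = 532 kmol/h; O₂ fed = 532 × 1.937 = 1030 kmol/h.
N₂ fed = 1030 × 79/21 = 3877 kmol/h.
Fuel reacted = 0.701 × 266 → ξ = 186.5 kmol/h.
Outlet (n = n₀ + ν ξ):
  CH₄: 266 − 1(186.5) = 79.53
  O₂: 1030 − 2(186.5) = 657.6
  N₂: 3877 (inert)
  CO₂: 0 + 1(186.5) = 186.5
  H₂O: 0 + 2(186.5) = 372.9
Dry total = 4800 kmol/h; y_CO₂ (dry) = 186.5 / 4800 = 0.03885.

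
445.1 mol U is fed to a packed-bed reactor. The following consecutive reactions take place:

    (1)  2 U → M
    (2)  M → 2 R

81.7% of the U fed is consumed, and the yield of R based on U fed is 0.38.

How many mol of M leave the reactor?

97.3 mol

Conversion of U: U consumed = 2ξ₁ = 0.817 × 445.1 → ξ₁ = 181.8 mol.
Yield of R: 2ξ₂ / 445.1 = 0.38 → ξ₂ = 84.57 mol.
Outlet amounts (n = n₀ + Σ ν·ξ):
  U: 445.1 − 2(181.8) = 81.45
  M: 0 + 1(181.8) − 1(84.57) = 97.25
  R: 0 + 2(84.57) = 169.1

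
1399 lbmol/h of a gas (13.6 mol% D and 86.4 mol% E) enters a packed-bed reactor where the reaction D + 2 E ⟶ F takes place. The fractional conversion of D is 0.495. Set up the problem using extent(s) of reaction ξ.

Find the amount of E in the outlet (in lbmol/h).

D reacted = 0.495 × 190.3 = 94.18 lbmol/h; ν_D = −1, so ξ = 94.18/1 = 94.18 lbmol/h.
Outlet amounts (n = n₀ + ν ξ):
  D: 190.3 − 1(94.18) = 96.08
  E: 1209 − 2(94.18) = 1020
  F: 0 + 1(94.18) = 94.18

1020 lbmol/h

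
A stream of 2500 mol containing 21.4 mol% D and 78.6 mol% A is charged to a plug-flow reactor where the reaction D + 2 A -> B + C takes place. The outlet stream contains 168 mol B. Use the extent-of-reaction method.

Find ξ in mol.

For B: n = n₀ + 1ξ → 168 = 0 + 1ξ, giving ξ = 168 mol.
Outlet amounts (n = n₀ + ν ξ):
  D: 535 − 1(168) = 367
  A: 1965 − 2(168) = 1629
  B: 0 + 1(168) = 168
  C: 0 + 1(168) = 168

ξ = 168 mol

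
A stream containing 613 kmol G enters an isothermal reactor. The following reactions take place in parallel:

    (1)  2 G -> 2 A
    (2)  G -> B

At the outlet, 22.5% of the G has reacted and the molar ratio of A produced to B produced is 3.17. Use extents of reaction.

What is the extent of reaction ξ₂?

ξ₂ = 33.1 kmol

Conversion of G: G consumed = 0.225 × 613 = 137.9 kmol = 2ξ₁ + 1ξ₂.
Selectivity: 2ξ₁ / (1ξ₂) = 3.17 → ξ₁ = 1.585 ξ₂.
Substitute: (2·1.585 + 1) ξ₂ = 137.9 → ξ₂ = 33.08 kmol, ξ₁ = 52.42 kmol.
Outlet amounts (n = n₀ + Σ ν·ξ):
  G: 613 − 2(52.42) − 1(33.08) = 475.1
  A: 0 + 2(52.42) = 104.8
  B: 0 + 1(33.08) = 33.08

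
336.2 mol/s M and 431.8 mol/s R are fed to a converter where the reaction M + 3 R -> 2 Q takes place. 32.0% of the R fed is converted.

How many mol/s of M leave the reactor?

290 mol/s

R reacted = 0.32 × 431.8 = 138.2 mol/s; ν_R = −3, so ξ = 138.2/3 = 46.06 mol/s.
Outlet amounts (n = n₀ + ν ξ):
  M: 336.2 − 1(46.06) = 290.1
  R: 431.8 − 3(46.06) = 293.6
  Q: 0 + 2(46.06) = 92.12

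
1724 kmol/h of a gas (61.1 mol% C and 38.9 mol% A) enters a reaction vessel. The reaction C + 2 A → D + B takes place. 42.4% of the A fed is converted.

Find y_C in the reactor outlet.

A reacted = 0.424 × 670.6 = 284.3 kmol/h; ν_A = −2, so ξ = 284.3/2 = 142.2 kmol/h.
Outlet amounts (n = n₀ + ν ξ):
  C: 1053 − 1(142.2) = 911.2
  A: 670.6 − 2(142.2) = 386.3
  D: 0 + 1(142.2) = 142.2
  B: 0 + 1(142.2) = 142.2
Total out = 1582 kmol/h; y_C = 911.2 / 1582 = 0.576.

0.576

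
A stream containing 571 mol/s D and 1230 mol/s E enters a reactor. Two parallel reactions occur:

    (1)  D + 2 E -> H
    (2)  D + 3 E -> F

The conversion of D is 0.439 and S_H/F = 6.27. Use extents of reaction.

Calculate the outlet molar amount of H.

216 mol/s

Conversion of D: D consumed = 0.439 × 571 = 250.7 mol/s = 1ξ₁ + 1ξ₂.
Selectivity: 1ξ₁ / (1ξ₂) = 6.27 → ξ₁ = 6.27 ξ₂.
Substitute: (1·6.27 + 1) ξ₂ = 250.7 → ξ₂ = 34.48 mol/s, ξ₁ = 216.2 mol/s.
Outlet amounts (n = n₀ + Σ ν·ξ):
  D: 571 − 1(216.2) − 1(34.48) = 320.3
  E: 1230 − 2(216.2) − 3(34.48) = 694.2
  H: 0 + 1(216.2) = 216.2
  F: 0 + 1(34.48) = 34.48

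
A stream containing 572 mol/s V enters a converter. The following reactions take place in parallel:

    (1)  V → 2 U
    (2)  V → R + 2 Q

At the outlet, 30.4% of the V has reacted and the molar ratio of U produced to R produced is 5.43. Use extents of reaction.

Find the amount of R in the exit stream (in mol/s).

Conversion of V: V consumed = 0.304 × 572 = 173.9 mol/s = 1ξ₁ + 1ξ₂.
Selectivity: 2ξ₁ / (1ξ₂) = 5.43 → ξ₁ = 2.715 ξ₂.
Substitute: (1·2.715 + 1) ξ₂ = 173.9 → ξ₂ = 46.81 mol/s, ξ₁ = 127.1 mol/s.
Outlet amounts (n = n₀ + Σ ν·ξ):
  V: 572 − 1(127.1) − 1(46.81) = 398.1
  U: 0 + 2(127.1) = 254.2
  R: 0 + 1(46.81) = 46.81
  Q: 0 + 2(46.81) = 93.61

46.8 mol/s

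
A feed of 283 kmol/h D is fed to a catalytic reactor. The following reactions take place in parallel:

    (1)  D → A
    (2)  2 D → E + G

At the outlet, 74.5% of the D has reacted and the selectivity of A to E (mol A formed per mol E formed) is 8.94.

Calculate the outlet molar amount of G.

19.3 kmol/h

Conversion of D: D consumed = 0.745 × 283 = 210.8 kmol/h = 1ξ₁ + 2ξ₂.
Selectivity: 1ξ₁ / (1ξ₂) = 8.94 → ξ₁ = 8.94 ξ₂.
Substitute: (1·8.94 + 2) ξ₂ = 210.8 → ξ₂ = 19.27 kmol/h, ξ₁ = 172.3 kmol/h.
Outlet amounts (n = n₀ + Σ ν·ξ):
  D: 283 − 1(172.3) − 2(19.27) = 72.16
  A: 0 + 1(172.3) = 172.3
  E: 0 + 1(19.27) = 19.27
  G: 0 + 1(19.27) = 19.27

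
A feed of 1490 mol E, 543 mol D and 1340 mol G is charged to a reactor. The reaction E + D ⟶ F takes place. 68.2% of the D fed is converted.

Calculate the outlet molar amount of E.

1120 mol

D reacted = 0.682 × 543 = 370.3 mol; ν_D = −1, so ξ = 370.3/1 = 370.3 mol.
Outlet amounts (n = n₀ + ν ξ):
  E: 1490 − 1(370.3) = 1120
  D: 543 − 1(370.3) = 172.7
  F: 0 + 1(370.3) = 370.3
  G: 1340 (inert)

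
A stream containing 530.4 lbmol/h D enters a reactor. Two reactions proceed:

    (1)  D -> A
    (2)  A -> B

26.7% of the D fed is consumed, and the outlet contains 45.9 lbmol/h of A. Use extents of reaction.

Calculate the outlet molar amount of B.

Conversion of D: D consumed = 1ξ₁ = 0.267 × 530.4 → ξ₁ = 141.6 lbmol/h.
A balance: n_A = 0 + 1ξ₁ − 1ξ₂ = 45.9 → ξ₂ = (1·141.6 − 45.9)/1 = 95.72 lbmol/h.
Outlet amounts (n = n₀ + Σ ν·ξ):
  D: 530.4 − 1(141.6) = 388.8
  A: 0 + 1(141.6) − 1(95.72) = 45.9
  B: 0 + 1(95.72) = 95.72

95.7 lbmol/h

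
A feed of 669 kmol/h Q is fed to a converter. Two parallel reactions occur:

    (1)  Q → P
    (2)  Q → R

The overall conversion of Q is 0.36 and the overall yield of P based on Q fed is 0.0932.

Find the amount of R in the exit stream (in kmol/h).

178 kmol/h

Yield of P: 1ξ₁ / 669 = 0.0932 → ξ₁ = 62.35 kmol/h.
Conversion of Q: 1ξ₁ + 1ξ₂ = 0.36 × 669 = 240.8 → ξ₂ = 178.5 kmol/h.
Outlet amounts (n = n₀ + Σ ν·ξ):
  Q: 669 − 1(62.35) − 1(178.5) = 428.2
  P: 0 + 1(62.35) = 62.35
  R: 0 + 1(178.5) = 178.5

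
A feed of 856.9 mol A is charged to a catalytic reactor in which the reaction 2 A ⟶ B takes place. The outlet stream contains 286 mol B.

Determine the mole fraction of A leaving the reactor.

For B: n = n₀ + 1ξ → 286 = 0 + 1ξ, giving ξ = 286 mol.
Outlet amounts (n = n₀ + ν ξ):
  A: 856.9 − 2(286) = 284.9
  B: 0 + 1(286) = 286
Total out = 570.9 mol; y_A = 284.9 / 570.9 = 0.499.

0.499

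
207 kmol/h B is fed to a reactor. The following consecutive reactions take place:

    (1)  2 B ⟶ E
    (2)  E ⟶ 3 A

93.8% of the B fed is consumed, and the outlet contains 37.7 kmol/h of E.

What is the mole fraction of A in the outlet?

Conversion of B: B consumed = 2ξ₁ = 0.938 × 207 → ξ₁ = 97.08 kmol/h.
E balance: n_E = 0 + 1ξ₁ − 1ξ₂ = 37.7 → ξ₂ = (1·97.08 − 37.7)/1 = 59.38 kmol/h.
Outlet amounts (n = n₀ + Σ ν·ξ):
  B: 207 − 2(97.08) = 12.83
  E: 0 + 1(97.08) − 1(59.38) = 37.7
  A: 0 + 3(59.38) = 178.1
Total out = 228.7 kmol/h; y_A = 178.1 / 228.7 = 0.779.

0.779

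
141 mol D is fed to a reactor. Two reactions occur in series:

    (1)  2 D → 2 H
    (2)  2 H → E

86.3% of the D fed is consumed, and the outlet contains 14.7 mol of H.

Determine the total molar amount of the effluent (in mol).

87.5 mol

Conversion of D: D consumed = 2ξ₁ = 0.863 × 141 → ξ₁ = 60.84 mol.
H balance: n_H = 0 + 2ξ₁ − 2ξ₂ = 14.7 → ξ₂ = (2·60.84 − 14.7)/2 = 53.49 mol.
Outlet amounts (n = n₀ + Σ ν·ξ):
  D: 141 − 2(60.84) = 19.32
  H: 0 + 2(60.84) − 2(53.49) = 14.7
  E: 0 + 1(53.49) = 53.49
Total out = 19.32 + 14.7 + 53.49 = 87.51 mol.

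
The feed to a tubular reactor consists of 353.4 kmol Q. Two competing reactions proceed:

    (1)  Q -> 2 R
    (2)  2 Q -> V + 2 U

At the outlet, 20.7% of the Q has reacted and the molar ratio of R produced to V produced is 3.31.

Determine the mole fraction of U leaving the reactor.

Conversion of Q: Q consumed = 0.207 × 353.4 = 73.15 kmol = 1ξ₁ + 2ξ₂.
Selectivity: 2ξ₁ / (1ξ₂) = 3.31 → ξ₁ = 1.655 ξ₂.
Substitute: (1·1.655 + 2) ξ₂ = 73.15 → ξ₂ = 20.01 kmol, ξ₁ = 33.12 kmol.
Outlet amounts (n = n₀ + Σ ν·ξ):
  Q: 353.4 − 1(33.12) − 2(20.01) = 280.2
  R: 0 + 2(33.12) = 66.25
  V: 0 + 1(20.01) = 20.01
  U: 0 + 2(20.01) = 40.03
Total out = 406.5 kmol; y_U = 40.03 / 406.5 = 0.09846.

0.0985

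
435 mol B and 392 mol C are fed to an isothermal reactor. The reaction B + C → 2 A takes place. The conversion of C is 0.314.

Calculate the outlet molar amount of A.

C reacted = 0.314 × 392 = 123.1 mol; ν_C = −1, so ξ = 123.1/1 = 123.1 mol.
Outlet amounts (n = n₀ + ν ξ):
  B: 435 − 1(123.1) = 311.9
  C: 392 − 1(123.1) = 268.9
  A: 0 + 2(123.1) = 246.2

246 mol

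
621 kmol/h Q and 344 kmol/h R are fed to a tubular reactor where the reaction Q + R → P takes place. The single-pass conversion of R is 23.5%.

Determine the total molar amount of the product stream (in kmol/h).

R reacted = 0.235 × 344 = 80.84 kmol/h; ν_R = −1, so ξ = 80.84/1 = 80.84 kmol/h.
Outlet amounts (n = n₀ + ν ξ):
  Q: 621 − 1(80.84) = 540.2
  R: 344 − 1(80.84) = 263.2
  P: 0 + 1(80.84) = 80.84
Total out = 540.2 + 263.2 + 80.84 = 884.2 kmol/h.

884 kmol/h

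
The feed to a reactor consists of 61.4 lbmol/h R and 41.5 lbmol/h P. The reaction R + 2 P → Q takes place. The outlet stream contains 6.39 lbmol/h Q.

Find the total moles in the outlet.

For Q: n = n₀ + 1ξ → 6.39 = 0 + 1ξ, giving ξ = 6.39 lbmol/h.
Outlet amounts (n = n₀ + ν ξ):
  R: 61.4 − 1(6.39) = 55.01
  P: 41.5 − 2(6.39) = 28.72
  Q: 0 + 1(6.39) = 6.39
Total out = 55.01 + 28.72 + 6.39 = 90.12 lbmol/h.

90.1 lbmol/h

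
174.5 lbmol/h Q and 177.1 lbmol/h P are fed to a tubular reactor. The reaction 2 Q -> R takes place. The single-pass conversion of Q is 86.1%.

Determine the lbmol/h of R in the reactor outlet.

75.1 lbmol/h

Q reacted = 0.861 × 174.5 = 150.2 lbmol/h; ν_Q = −2, so ξ = 150.2/2 = 75.12 lbmol/h.
Outlet amounts (n = n₀ + ν ξ):
  Q: 174.5 − 2(75.12) = 24.26
  R: 0 + 1(75.12) = 75.12
  P: 177.1 (inert)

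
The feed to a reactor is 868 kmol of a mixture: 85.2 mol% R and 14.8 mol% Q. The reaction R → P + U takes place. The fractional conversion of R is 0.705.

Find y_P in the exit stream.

R reacted = 0.705 × 739.5 = 521.4 kmol; ν_R = −1, so ξ = 521.4/1 = 521.4 kmol.
Outlet amounts (n = n₀ + ν ξ):
  R: 739.5 − 1(521.4) = 218.2
  P: 0 + 1(521.4) = 521.4
  U: 0 + 1(521.4) = 521.4
  Q: 128.5 (inert)
Total out = 1389 kmol; y_P = 521.4 / 1389 = 0.3753.

0.375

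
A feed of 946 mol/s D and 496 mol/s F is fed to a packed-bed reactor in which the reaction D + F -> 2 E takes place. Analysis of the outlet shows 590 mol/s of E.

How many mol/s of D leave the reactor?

651 mol/s

For E: n = n₀ + 2ξ → 590 = 0 + 2ξ, giving ξ = 295 mol/s.
Outlet amounts (n = n₀ + ν ξ):
  D: 946 − 1(295) = 651
  F: 496 − 1(295) = 201
  E: 0 + 2(295) = 590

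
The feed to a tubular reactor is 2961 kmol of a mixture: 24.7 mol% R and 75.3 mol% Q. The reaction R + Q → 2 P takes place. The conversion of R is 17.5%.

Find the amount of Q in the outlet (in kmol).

R reacted = 0.175 × 731.4 = 128 kmol; ν_R = −1, so ξ = 128/1 = 128 kmol.
Outlet amounts (n = n₀ + ν ξ):
  R: 731.4 − 1(128) = 603.4
  Q: 2230 − 1(128) = 2102
  P: 0 + 2(128) = 256

2100 kmol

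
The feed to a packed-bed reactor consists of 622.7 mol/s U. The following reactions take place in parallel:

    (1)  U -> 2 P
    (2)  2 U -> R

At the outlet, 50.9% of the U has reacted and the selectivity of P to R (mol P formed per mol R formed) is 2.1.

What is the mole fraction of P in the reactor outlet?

0.348

Conversion of U: U consumed = 0.509 × 622.7 = 317 mol/s = 1ξ₁ + 2ξ₂.
Selectivity: 2ξ₁ / (1ξ₂) = 2.1 → ξ₁ = 1.05 ξ₂.
Substitute: (1·1.05 + 2) ξ₂ = 317 → ξ₂ = 103.9 mol/s, ξ₁ = 109.1 mol/s.
Outlet amounts (n = n₀ + Σ ν·ξ):
  U: 622.7 − 1(109.1) − 2(103.9) = 305.7
  P: 0 + 2(109.1) = 218.2
  R: 0 + 1(103.9) = 103.9
Total out = 627.9 mol/s; y_P = 218.2 / 627.9 = 0.3476.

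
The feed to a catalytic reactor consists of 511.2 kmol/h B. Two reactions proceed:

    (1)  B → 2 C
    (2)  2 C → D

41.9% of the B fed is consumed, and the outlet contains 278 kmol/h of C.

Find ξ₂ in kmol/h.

ξ₂ = 75.2 kmol/h

Conversion of B: B consumed = 1ξ₁ = 0.419 × 511.2 → ξ₁ = 214.2 kmol/h.
C balance: n_C = 0 + 2ξ₁ − 2ξ₂ = 278 → ξ₂ = (2·214.2 − 278)/2 = 75.19 kmol/h.
Outlet amounts (n = n₀ + Σ ν·ξ):
  B: 511.2 − 1(214.2) = 297
  C: 0 + 2(214.2) − 2(75.19) = 278
  D: 0 + 1(75.19) = 75.19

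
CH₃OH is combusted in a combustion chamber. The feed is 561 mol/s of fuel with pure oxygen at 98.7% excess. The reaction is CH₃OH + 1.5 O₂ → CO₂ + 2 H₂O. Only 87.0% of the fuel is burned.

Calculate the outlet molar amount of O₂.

Stoichiometric O₂ = 1.5 × 561 = 841.5 mol/s; O₂ fed = 841.5 × 1.987 = 1672 mol/s.
Fuel reacted = 0.87 × 561 → ξ = 488.1 mol/s.
Outlet (n = n₀ + ν ξ):
  CH₃OH: 561 − 1(488.1) = 72.93
  O₂: 1672 − 1.5(488.1) = 940
  CO₂: 0 + 1(488.1) = 488.1
  H₂O: 0 + 2(488.1) = 976.1

940 mol/s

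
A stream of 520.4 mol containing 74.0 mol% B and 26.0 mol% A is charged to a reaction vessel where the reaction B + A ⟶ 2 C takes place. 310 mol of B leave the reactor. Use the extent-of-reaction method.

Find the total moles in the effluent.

For B: n = n₀ − 1ξ → 310 = 385.1 − 1ξ, giving ξ = 75.1 mol.
Outlet amounts (n = n₀ + ν ξ):
  B: 385.1 − 1(75.1) = 310
  A: 135.3 − 1(75.1) = 60.21
  C: 0 + 2(75.1) = 150.2
Total out = 310 + 60.21 + 150.2 = 520.4 mol.

520 mol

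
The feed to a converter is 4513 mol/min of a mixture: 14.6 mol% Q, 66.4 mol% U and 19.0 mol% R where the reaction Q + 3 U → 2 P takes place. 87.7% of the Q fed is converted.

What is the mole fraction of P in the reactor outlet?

Q reacted = 0.877 × 658.9 = 577.9 mol/min; ν_Q = −1, so ξ = 577.9/1 = 577.9 mol/min.
Outlet amounts (n = n₀ + ν ξ):
  Q: 658.9 − 1(577.9) = 81.04
  U: 2997 − 3(577.9) = 1263
  P: 0 + 2(577.9) = 1156
  R: 857.5 (inert)
Total out = 3357 mol/min; y_P = 1156 / 3357 = 0.3442.

0.344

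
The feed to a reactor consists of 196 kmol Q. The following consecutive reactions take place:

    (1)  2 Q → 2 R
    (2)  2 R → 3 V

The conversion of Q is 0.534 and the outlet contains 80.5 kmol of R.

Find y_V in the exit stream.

Conversion of Q: Q consumed = 2ξ₁ = 0.534 × 196 → ξ₁ = 52.33 kmol.
R balance: n_R = 0 + 2ξ₁ − 2ξ₂ = 80.5 → ξ₂ = (2·52.33 − 80.5)/2 = 12.08 kmol.
Outlet amounts (n = n₀ + Σ ν·ξ):
  Q: 196 − 2(52.33) = 91.34
  R: 0 + 2(52.33) − 2(12.08) = 80.5
  V: 0 + 3(12.08) = 36.25
Total out = 208.1 kmol; y_V = 36.25 / 208.1 = 0.1742.

0.174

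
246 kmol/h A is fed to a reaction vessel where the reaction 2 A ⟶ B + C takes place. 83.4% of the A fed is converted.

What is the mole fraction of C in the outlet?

0.417

A reacted = 0.834 × 246 = 205.2 kmol/h; ν_A = −2, so ξ = 205.2/2 = 102.6 kmol/h.
Outlet amounts (n = n₀ + ν ξ):
  A: 246 − 2(102.6) = 40.84
  B: 0 + 1(102.6) = 102.6
  C: 0 + 1(102.6) = 102.6
Total out = 246 kmol/h; y_C = 102.6 / 246 = 0.417.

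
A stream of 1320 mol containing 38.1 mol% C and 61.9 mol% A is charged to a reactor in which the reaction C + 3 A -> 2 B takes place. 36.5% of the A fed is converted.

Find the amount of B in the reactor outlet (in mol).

199 mol

A reacted = 0.365 × 817.1 = 298.2 mol; ν_A = −3, so ξ = 298.2/3 = 99.41 mol.
Outlet amounts (n = n₀ + ν ξ):
  C: 502.9 − 1(99.41) = 403.5
  A: 817.1 − 3(99.41) = 518.8
  B: 0 + 2(99.41) = 198.8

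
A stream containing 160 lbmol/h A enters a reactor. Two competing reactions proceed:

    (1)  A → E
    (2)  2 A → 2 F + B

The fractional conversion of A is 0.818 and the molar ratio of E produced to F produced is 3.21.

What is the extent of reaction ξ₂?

Conversion of A: A consumed = 0.818 × 160 = 130.9 lbmol/h = 1ξ₁ + 2ξ₂.
Selectivity: 1ξ₁ / (2ξ₂) = 3.21 → ξ₁ = 6.42 ξ₂.
Substitute: (1·6.42 + 2) ξ₂ = 130.9 → ξ₂ = 15.54 lbmol/h, ξ₁ = 99.79 lbmol/h.
Outlet amounts (n = n₀ + Σ ν·ξ):
  A: 160 − 1(99.79) − 2(15.54) = 29.12
  E: 0 + 1(99.79) = 99.79
  F: 0 + 2(15.54) = 31.09
  B: 0 + 1(15.54) = 15.54

ξ₂ = 15.5 lbmol/h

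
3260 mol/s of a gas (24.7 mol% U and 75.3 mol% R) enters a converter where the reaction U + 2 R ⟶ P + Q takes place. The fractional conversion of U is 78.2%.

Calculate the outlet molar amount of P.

630 mol/s

U reacted = 0.782 × 805.2 = 629.7 mol/s; ν_U = −1, so ξ = 629.7/1 = 629.7 mol/s.
Outlet amounts (n = n₀ + ν ξ):
  U: 805.2 − 1(629.7) = 175.5
  R: 2455 − 2(629.7) = 1195
  P: 0 + 1(629.7) = 629.7
  Q: 0 + 1(629.7) = 629.7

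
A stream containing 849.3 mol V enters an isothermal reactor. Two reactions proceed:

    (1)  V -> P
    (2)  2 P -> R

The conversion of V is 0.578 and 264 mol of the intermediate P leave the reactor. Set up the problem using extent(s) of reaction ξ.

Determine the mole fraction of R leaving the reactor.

Conversion of V: V consumed = 1ξ₁ = 0.578 × 849.3 → ξ₁ = 490.9 mol.
P balance: n_P = 0 + 1ξ₁ − 2ξ₂ = 264 → ξ₂ = (1·490.9 − 264)/2 = 113.4 mol.
Outlet amounts (n = n₀ + Σ ν·ξ):
  V: 849.3 − 1(490.9) = 358.4
  P: 0 + 1(490.9) − 2(113.4) = 264
  R: 0 + 1(113.4) = 113.4
Total out = 735.9 mol; y_R = 113.4 / 735.9 = 0.1542.

0.154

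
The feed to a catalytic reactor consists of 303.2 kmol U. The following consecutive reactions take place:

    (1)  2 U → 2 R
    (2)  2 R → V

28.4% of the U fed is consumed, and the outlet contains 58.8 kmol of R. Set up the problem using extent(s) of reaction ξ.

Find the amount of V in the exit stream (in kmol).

13.7 kmol

Conversion of U: U consumed = 2ξ₁ = 0.284 × 303.2 → ξ₁ = 43.05 kmol.
R balance: n_R = 0 + 2ξ₁ − 2ξ₂ = 58.8 → ξ₂ = (2·43.05 − 58.8)/2 = 13.65 kmol.
Outlet amounts (n = n₀ + Σ ν·ξ):
  U: 303.2 − 2(43.05) = 217.1
  R: 0 + 2(43.05) − 2(13.65) = 58.8
  V: 0 + 1(13.65) = 13.65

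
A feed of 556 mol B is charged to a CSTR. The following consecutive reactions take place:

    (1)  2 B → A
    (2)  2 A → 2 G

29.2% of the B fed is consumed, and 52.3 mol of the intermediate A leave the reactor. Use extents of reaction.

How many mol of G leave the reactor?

Conversion of B: B consumed = 2ξ₁ = 0.292 × 556 → ξ₁ = 81.18 mol.
A balance: n_A = 0 + 1ξ₁ − 2ξ₂ = 52.3 → ξ₂ = (1·81.18 − 52.3)/2 = 14.44 mol.
Outlet amounts (n = n₀ + Σ ν·ξ):
  B: 556 − 2(81.18) = 393.6
  A: 0 + 1(81.18) − 2(14.44) = 52.3
  G: 0 + 2(14.44) = 28.88

28.9 mol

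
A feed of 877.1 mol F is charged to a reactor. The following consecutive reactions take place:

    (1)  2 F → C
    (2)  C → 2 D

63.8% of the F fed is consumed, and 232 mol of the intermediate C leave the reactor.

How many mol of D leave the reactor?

Conversion of F: F consumed = 2ξ₁ = 0.638 × 877.1 → ξ₁ = 279.8 mol.
C balance: n_C = 0 + 1ξ₁ − 1ξ₂ = 232 → ξ₂ = (1·279.8 − 232)/1 = 47.79 mol.
Outlet amounts (n = n₀ + Σ ν·ξ):
  F: 877.1 − 2(279.8) = 317.5
  C: 0 + 1(279.8) − 1(47.79) = 232
  D: 0 + 2(47.79) = 95.59

95.6 mol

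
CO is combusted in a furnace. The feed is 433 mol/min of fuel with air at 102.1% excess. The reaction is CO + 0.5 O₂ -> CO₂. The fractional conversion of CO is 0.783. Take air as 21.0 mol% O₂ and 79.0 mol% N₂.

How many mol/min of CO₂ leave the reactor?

339 mol/min

Stoichiometric O₂ = 0.5 × 433 = 216.5 mol/min; O₂ fed = 216.5 × 2.021 = 437.5 mol/min.
N₂ fed = 437.5 × 79/21 = 1646 mol/min.
Fuel reacted = 0.783 × 433 → ξ = 339 mol/min.
Outlet (n = n₀ + ν ξ):
  CO: 433 − 1(339) = 93.96
  O₂: 437.5 − 0.5(339) = 268
  N₂: 1646 (inert)
  CO₂: 0 + 1(339) = 339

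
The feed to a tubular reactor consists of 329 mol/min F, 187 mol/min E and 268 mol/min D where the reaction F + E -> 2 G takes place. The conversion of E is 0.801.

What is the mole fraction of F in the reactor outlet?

0.229

E reacted = 0.801 × 187 = 149.8 mol/min; ν_E = −1, so ξ = 149.8/1 = 149.8 mol/min.
Outlet amounts (n = n₀ + ν ξ):
  F: 329 − 1(149.8) = 179.2
  E: 187 − 1(149.8) = 37.21
  G: 0 + 2(149.8) = 299.6
  D: 268 (inert)
Total out = 784 mol/min; y_F = 179.2 / 784 = 0.2286.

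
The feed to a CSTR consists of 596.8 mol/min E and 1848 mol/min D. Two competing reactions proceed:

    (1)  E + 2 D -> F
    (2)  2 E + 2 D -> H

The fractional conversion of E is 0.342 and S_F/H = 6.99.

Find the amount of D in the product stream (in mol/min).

Conversion of E: E consumed = 0.342 × 596.8 = 204.1 mol/min = 1ξ₁ + 2ξ₂.
Selectivity: 1ξ₁ / (1ξ₂) = 6.99 → ξ₁ = 6.99 ξ₂.
Substitute: (1·6.99 + 2) ξ₂ = 204.1 → ξ₂ = 22.7 mol/min, ξ₁ = 158.7 mol/min.
Outlet amounts (n = n₀ + Σ ν·ξ):
  E: 596.8 − 1(158.7) − 2(22.7) = 392.7
  D: 1848 − 2(158.7) − 2(22.7) = 1485
  F: 0 + 1(158.7) = 158.7
  H: 0 + 1(22.7) = 22.7

1490 mol/min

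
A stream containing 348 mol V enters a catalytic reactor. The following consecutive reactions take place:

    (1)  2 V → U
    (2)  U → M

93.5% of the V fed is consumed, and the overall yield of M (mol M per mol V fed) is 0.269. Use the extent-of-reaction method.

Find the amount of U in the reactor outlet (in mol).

Conversion of V: V consumed = 2ξ₁ = 0.935 × 348 → ξ₁ = 162.7 mol.
Yield of M: 1ξ₂ / 348 = 0.269 → ξ₂ = 93.61 mol.
Outlet amounts (n = n₀ + Σ ν·ξ):
  V: 348 − 2(162.7) = 22.62
  U: 0 + 1(162.7) − 1(93.61) = 69.08
  M: 0 + 1(93.61) = 93.61

69.1 mol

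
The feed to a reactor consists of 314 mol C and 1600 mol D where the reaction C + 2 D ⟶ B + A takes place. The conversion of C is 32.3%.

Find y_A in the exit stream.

C reacted = 0.323 × 314 = 101.4 mol; ν_C = −1, so ξ = 101.4/1 = 101.4 mol.
Outlet amounts (n = n₀ + ν ξ):
  C: 314 − 1(101.4) = 212.6
  D: 1600 − 2(101.4) = 1397
  B: 0 + 1(101.4) = 101.4
  A: 0 + 1(101.4) = 101.4
Total out = 1813 mol; y_A = 101.4 / 1813 = 0.05595.

0.056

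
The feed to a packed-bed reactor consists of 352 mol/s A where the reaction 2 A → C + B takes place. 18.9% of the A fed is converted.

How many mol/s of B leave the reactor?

33.3 mol/s

A reacted = 0.189 × 352 = 66.53 mol/s; ν_A = −2, so ξ = 66.53/2 = 33.26 mol/s.
Outlet amounts (n = n₀ + ν ξ):
  A: 352 − 2(33.26) = 285.5
  C: 0 + 1(33.26) = 33.26
  B: 0 + 1(33.26) = 33.26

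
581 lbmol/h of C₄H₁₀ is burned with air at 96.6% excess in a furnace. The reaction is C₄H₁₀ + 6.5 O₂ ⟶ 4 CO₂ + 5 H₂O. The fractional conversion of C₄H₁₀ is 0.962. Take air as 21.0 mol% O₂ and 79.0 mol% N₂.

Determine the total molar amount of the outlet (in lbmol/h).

36800 lbmol/h

Stoichiometric O₂ = 6.5 × 581 = 3776 lbmol/h; O₂ fed = 3776 × 1.966 = 7425 lbmol/h.
N₂ fed = 7425 × 79/21 = 27930 lbmol/h.
Fuel reacted = 0.962 × 581 → ξ = 558.9 lbmol/h.
Outlet (n = n₀ + ν ξ):
  C₄H₁₀: 581 − 1(558.9) = 22.08
  O₂: 7425 − 6.5(558.9) = 3792
  N₂: 27930 (inert)
  CO₂: 0 + 4(558.9) = 2236
  H₂O: 0 + 5(558.9) = 2795
Total out = 22.08 + 3792 + 27930 + 2236 + 2795 = 36770 lbmol/h.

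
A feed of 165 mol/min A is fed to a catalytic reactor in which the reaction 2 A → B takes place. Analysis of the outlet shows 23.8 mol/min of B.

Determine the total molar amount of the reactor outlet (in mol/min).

For B: n = n₀ + 1ξ → 23.8 = 0 + 1ξ, giving ξ = 23.8 mol/min.
Outlet amounts (n = n₀ + ν ξ):
  A: 165 − 2(23.8) = 117.4
  B: 0 + 1(23.8) = 23.8
Total out = 117.4 + 23.8 = 141.2 mol/min.

141 mol/min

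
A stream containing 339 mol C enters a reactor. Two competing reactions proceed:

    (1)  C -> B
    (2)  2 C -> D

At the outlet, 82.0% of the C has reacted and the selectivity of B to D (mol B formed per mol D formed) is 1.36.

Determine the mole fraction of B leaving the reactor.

Conversion of C: C consumed = 0.82 × 339 = 278 mol = 1ξ₁ + 2ξ₂.
Selectivity: 1ξ₁ / (1ξ₂) = 1.36 → ξ₁ = 1.36 ξ₂.
Substitute: (1·1.36 + 2) ξ₂ = 278 → ξ₂ = 82.73 mol, ξ₁ = 112.5 mol.
Outlet amounts (n = n₀ + Σ ν·ξ):
  C: 339 − 1(112.5) − 2(82.73) = 61.02
  B: 0 + 1(112.5) = 112.5
  D: 0 + 1(82.73) = 82.73
Total out = 256.3 mol; y_B = 112.5 / 256.3 = 0.4391.

0.439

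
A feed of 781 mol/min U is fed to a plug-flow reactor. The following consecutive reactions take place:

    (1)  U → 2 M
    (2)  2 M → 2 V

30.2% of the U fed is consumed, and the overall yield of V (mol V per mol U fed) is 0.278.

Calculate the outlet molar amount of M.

Conversion of U: U consumed = 1ξ₁ = 0.302 × 781 → ξ₁ = 235.9 mol/min.
Yield of V: 2ξ₂ / 781 = 0.278 → ξ₂ = 108.6 mol/min.
Outlet amounts (n = n₀ + Σ ν·ξ):
  U: 781 − 1(235.9) = 545.1
  M: 0 + 2(235.9) − 2(108.6) = 254.6
  V: 0 + 2(108.6) = 217.1

255 mol/min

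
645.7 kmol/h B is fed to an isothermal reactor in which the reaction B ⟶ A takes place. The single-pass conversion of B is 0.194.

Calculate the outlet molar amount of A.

125 kmol/h

B reacted = 0.194 × 645.7 = 125.3 kmol/h; ν_B = −1, so ξ = 125.3/1 = 125.3 kmol/h.
Outlet amounts (n = n₀ + ν ξ):
  B: 645.7 − 1(125.3) = 520.4
  A: 0 + 1(125.3) = 125.3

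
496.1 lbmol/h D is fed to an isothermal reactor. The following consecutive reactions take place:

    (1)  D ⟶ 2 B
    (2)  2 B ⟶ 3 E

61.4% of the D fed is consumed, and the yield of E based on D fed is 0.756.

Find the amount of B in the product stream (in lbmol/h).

359 lbmol/h

Conversion of D: D consumed = 1ξ₁ = 0.614 × 496.1 → ξ₁ = 304.6 lbmol/h.
Yield of E: 3ξ₂ / 496.1 = 0.756 → ξ₂ = 125 lbmol/h.
Outlet amounts (n = n₀ + Σ ν·ξ):
  D: 496.1 − 1(304.6) = 191.5
  B: 0 + 2(304.6) − 2(125) = 359.2
  E: 0 + 3(125) = 375.1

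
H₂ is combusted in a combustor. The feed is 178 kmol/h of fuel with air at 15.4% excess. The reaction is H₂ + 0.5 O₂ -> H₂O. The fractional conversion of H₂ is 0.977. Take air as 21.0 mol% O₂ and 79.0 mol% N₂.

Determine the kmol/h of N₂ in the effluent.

Stoichiometric O₂ = 0.5 × 178 = 89 kmol/h; O₂ fed = 89 × 1.154 = 102.7 kmol/h.
N₂ fed = 102.7 × 79/21 = 386.4 kmol/h.
Fuel reacted = 0.977 × 178 → ξ = 173.9 kmol/h.
Outlet (n = n₀ + ν ξ):
  H₂: 178 − 1(173.9) = 4.094
  O₂: 102.7 − 0.5(173.9) = 15.75
  N₂: 386.4 (inert)
  H₂O: 0 + 1(173.9) = 173.9

386 kmol/h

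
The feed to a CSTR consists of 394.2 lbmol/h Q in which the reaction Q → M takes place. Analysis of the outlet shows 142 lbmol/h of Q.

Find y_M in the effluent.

0.64

For Q: n = n₀ − 1ξ → 142 = 394.2 − 1ξ, giving ξ = 252.2 lbmol/h.
Outlet amounts (n = n₀ + ν ξ):
  Q: 394.2 − 1(252.2) = 142
  M: 0 + 1(252.2) = 252.2
Total out = 394.2 lbmol/h; y_M = 252.2 / 394.2 = 0.6398.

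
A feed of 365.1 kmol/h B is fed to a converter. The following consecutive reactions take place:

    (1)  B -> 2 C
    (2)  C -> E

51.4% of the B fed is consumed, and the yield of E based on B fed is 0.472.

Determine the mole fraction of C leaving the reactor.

Conversion of B: B consumed = 1ξ₁ = 0.514 × 365.1 → ξ₁ = 187.7 kmol/h.
Yield of E: 1ξ₂ / 365.1 = 0.472 → ξ₂ = 172.3 kmol/h.
Outlet amounts (n = n₀ + Σ ν·ξ):
  B: 365.1 − 1(187.7) = 177.4
  C: 0 + 2(187.7) − 1(172.3) = 203
  E: 0 + 1(172.3) = 172.3
Total out = 552.8 kmol/h; y_C = 203 / 552.8 = 0.3672.

0.367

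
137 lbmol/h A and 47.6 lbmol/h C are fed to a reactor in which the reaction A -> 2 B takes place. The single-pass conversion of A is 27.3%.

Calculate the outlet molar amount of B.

A reacted = 0.273 × 137 = 37.4 lbmol/h; ν_A = −1, so ξ = 37.4/1 = 37.4 lbmol/h.
Outlet amounts (n = n₀ + ν ξ):
  A: 137 − 1(37.4) = 99.6
  B: 0 + 2(37.4) = 74.8
  C: 47.6 (inert)

74.8 lbmol/h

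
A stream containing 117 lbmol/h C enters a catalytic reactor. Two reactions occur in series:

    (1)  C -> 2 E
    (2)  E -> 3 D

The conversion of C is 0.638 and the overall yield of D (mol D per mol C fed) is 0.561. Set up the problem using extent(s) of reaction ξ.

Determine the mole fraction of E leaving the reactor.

Conversion of C: C consumed = 1ξ₁ = 0.638 × 117 → ξ₁ = 74.65 lbmol/h.
Yield of D: 3ξ₂ / 117 = 0.561 → ξ₂ = 21.88 lbmol/h.
Outlet amounts (n = n₀ + Σ ν·ξ):
  C: 117 − 1(74.65) = 42.35
  E: 0 + 2(74.65) − 1(21.88) = 127.4
  D: 0 + 3(21.88) = 65.64
Total out = 235.4 lbmol/h; y_E = 127.4 / 235.4 = 0.5413.

0.541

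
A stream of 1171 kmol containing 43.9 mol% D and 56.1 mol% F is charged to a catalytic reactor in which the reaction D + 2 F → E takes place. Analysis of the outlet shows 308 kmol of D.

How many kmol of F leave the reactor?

245 kmol

For D: n = n₀ − 1ξ → 308 = 514.1 − 1ξ, giving ξ = 206.1 kmol.
Outlet amounts (n = n₀ + ν ξ):
  D: 514.1 − 1(206.1) = 308
  F: 656.9 − 2(206.1) = 244.8
  E: 0 + 1(206.1) = 206.1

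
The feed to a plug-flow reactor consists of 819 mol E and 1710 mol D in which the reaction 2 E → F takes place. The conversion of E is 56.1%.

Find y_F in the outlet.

0.0999

E reacted = 0.561 × 819 = 459.5 mol; ν_E = −2, so ξ = 459.5/2 = 229.7 mol.
Outlet amounts (n = n₀ + ν ξ):
  E: 819 − 2(229.7) = 359.5
  F: 0 + 1(229.7) = 229.7
  D: 1710 (inert)
Total out = 2299 mol; y_F = 229.7 / 2299 = 0.09991.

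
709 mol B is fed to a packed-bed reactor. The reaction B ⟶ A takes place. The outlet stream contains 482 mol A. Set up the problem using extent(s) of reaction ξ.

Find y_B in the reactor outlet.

0.32

For A: n = n₀ + 1ξ → 482 = 0 + 1ξ, giving ξ = 482 mol.
Outlet amounts (n = n₀ + ν ξ):
  B: 709 − 1(482) = 227
  A: 0 + 1(482) = 482
Total out = 709 mol; y_B = 227 / 709 = 0.3202.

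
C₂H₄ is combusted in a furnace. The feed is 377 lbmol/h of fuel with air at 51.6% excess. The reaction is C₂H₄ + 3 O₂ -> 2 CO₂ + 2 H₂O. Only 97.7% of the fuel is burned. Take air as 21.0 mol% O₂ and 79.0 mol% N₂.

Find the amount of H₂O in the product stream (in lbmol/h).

Stoichiometric O₂ = 3 × 377 = 1131 lbmol/h; O₂ fed = 1131 × 1.516 = 1715 lbmol/h.
N₂ fed = 1715 × 79/21 = 6450 lbmol/h.
Fuel reacted = 0.977 × 377 → ξ = 368.3 lbmol/h.
Outlet (n = n₀ + ν ξ):
  C₂H₄: 377 − 1(368.3) = 8.671
  O₂: 1715 − 3(368.3) = 609.6
  N₂: 6450 (inert)
  CO₂: 0 + 2(368.3) = 736.7
  H₂O: 0 + 2(368.3) = 736.7

737 lbmol/h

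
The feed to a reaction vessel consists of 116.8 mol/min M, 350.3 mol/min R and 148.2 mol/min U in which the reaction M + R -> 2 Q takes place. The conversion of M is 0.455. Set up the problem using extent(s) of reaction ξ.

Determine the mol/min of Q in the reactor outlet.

106 mol/min

M reacted = 0.455 × 116.8 = 53.14 mol/min; ν_M = −1, so ξ = 53.14/1 = 53.14 mol/min.
Outlet amounts (n = n₀ + ν ξ):
  M: 116.8 − 1(53.14) = 63.66
  R: 350.3 − 1(53.14) = 297.2
  Q: 0 + 2(53.14) = 106.3
  U: 148.2 (inert)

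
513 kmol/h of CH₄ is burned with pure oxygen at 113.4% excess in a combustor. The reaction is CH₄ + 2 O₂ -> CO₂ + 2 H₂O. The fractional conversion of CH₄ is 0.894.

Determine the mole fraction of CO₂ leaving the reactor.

0.17

Stoichiometric O₂ = 2 × 513 = 1026 kmol/h; O₂ fed = 1026 × 2.134 = 2189 kmol/h.
Fuel reacted = 0.894 × 513 → ξ = 458.6 kmol/h.
Outlet (n = n₀ + ν ξ):
  CH₄: 513 − 1(458.6) = 54.38
  O₂: 2189 − 2(458.6) = 1272
  CO₂: 0 + 1(458.6) = 458.6
  H₂O: 0 + 2(458.6) = 917.2
Total out = 2702 kmol/h; y_CO₂ = 458.6 / 2702 = 0.1697.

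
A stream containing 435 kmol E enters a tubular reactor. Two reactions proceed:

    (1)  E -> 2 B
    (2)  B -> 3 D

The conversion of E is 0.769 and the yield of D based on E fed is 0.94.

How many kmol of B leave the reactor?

533 kmol

Conversion of E: E consumed = 1ξ₁ = 0.769 × 435 → ξ₁ = 334.5 kmol.
Yield of D: 3ξ₂ / 435 = 0.94 → ξ₂ = 136.3 kmol.
Outlet amounts (n = n₀ + Σ ν·ξ):
  E: 435 − 1(334.5) = 100.5
  B: 0 + 2(334.5) − 1(136.3) = 532.7
  D: 0 + 3(136.3) = 408.9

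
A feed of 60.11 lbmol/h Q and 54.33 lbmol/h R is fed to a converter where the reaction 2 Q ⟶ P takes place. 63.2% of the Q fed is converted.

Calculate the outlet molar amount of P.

19 lbmol/h

Q reacted = 0.632 × 60.11 = 37.99 lbmol/h; ν_Q = −2, so ξ = 37.99/2 = 18.99 lbmol/h.
Outlet amounts (n = n₀ + ν ξ):
  Q: 60.11 − 2(18.99) = 22.12
  P: 0 + 1(18.99) = 18.99
  R: 54.33 (inert)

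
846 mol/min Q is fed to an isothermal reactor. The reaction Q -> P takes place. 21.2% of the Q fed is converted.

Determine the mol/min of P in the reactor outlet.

Q reacted = 0.212 × 846 = 179.4 mol/min; ν_Q = −1, so ξ = 179.4/1 = 179.4 mol/min.
Outlet amounts (n = n₀ + ν ξ):
  Q: 846 − 1(179.4) = 666.6
  P: 0 + 1(179.4) = 179.4

179 mol/min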